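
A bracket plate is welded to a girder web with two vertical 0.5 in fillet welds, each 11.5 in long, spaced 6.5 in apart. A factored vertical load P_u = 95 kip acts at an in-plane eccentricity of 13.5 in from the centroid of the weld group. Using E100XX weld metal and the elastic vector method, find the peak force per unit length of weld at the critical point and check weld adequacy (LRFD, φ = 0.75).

f_max ≈ 19.4 kip/in; NOT adequate

E100XX → F_EXX = 100 ksi.
Total weld length L_w = 23 in. Treat welds as unit-width lines.
Polar moment about centroid: J = 2[d³/12 + d(b/2)²] = 2[11.5³/12 + 11.5×3.25²] = 496.4 in³.
Direct shear f_v = P/L_w = 95 / 23 = 4.13 kip/in (vertical).
Torsion M = P·e = 95 × 13.5 = 1282.5 kip·in.
Critical point at (x, y) = (3.25, 5.75) from centroid. f_tx = M·y/J = 14.86 kip/in; f_ty = M·x/J = 8.396 kip/in.
Resultant f_max = √[f_tx² + (f_v + f_ty)²] = √[14.86² + (4.13 + 8.396)²] = 19.43 kip/in.
Capacity per unit length: φr_n = 0.75 × 0.6 × 100 × (0.707 × 0.5) = 15.91 kip/in.
19.43 > 15.91 → NOT adequate.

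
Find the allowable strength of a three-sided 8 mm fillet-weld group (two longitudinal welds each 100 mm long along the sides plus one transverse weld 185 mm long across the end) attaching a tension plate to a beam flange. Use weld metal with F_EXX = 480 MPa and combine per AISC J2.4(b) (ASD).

t_e = 0.707 × 8 = 5.656 mm.
R_nwl = 0.6 × 480 × 5.656 × 200 × 10⁻³ = 325.8 kN (longitudinal, 2 welds).
R_nwt = 0.6 × 480 × 5.656 × 185 × 10⁻³ = 301.4 kN (transverse, base value).
(i) R_nwl + R_nwt = 627.1 kN; (ii) 0.85 R_nwl + 1.5 R_nwt = 728.9 kN.
R_n = max = 728.9 kN [governs: (ii)]; R_n/Ω = 364.5 kN.

R_n/Ω ≈ 364 kN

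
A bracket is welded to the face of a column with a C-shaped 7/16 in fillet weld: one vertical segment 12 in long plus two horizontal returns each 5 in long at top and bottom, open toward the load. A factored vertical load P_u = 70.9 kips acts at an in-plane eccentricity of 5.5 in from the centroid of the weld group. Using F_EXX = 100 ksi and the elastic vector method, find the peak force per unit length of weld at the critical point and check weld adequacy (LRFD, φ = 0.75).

f_max ≈ 7.25 kip/in; adequate

Total weld length L_w = 22 in. Treat welds as unit-width lines.
Centroid: x̄ = 2×5×2.5 / 22 = 1.136 in from the vertical weld.
Polar moment about centroid: J = I_x + I_y = [12³/12 + 2×5×6²] + [12×1.136² + 2(5³/12 + 5×1.364²)] = 558.9 in³.
Direct shear f_v = P/L_w = 70.9 / 22 = 3.223 kip/in (vertical).
Torsion M = P·e = 70.9 × 5.5 = 389.95 kip·in.
Critical point at (x, y) = (3.864, 6) from centroid. f_tx = M·y/J = 4.186 kip/in; f_ty = M·x/J = 2.696 kip/in.
Resultant f_max = √[f_tx² + (f_v + f_ty)²] = √[4.186² + (3.223 + 2.696)²] = 7.249 kip/in.
Capacity per unit length: φr_n = 0.75 × 0.6 × 100 × (0.707 × 0.4375) = 13.92 kip/in.
7.249 ≤ 13.92 → adequate.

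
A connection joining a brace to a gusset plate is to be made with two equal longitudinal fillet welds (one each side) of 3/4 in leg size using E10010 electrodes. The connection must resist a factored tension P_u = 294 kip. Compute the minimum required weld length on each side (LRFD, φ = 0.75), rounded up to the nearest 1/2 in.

E100XX → F_EXX = 100 ksi.
Throat t_e = 0.707 × 0.75 = 0.5302 in.
φr_n = 0.75 × 0.6 × 100 × 0.5302 = 23.86 kip/in.
L_req = P_u / φr_n = 294 / 23.86 = 12.32 in total.
Per side: 12.32 / 2 = 6.161 in.
Round up → use L = 6.5 in on each side.

L = 6.5 in on each side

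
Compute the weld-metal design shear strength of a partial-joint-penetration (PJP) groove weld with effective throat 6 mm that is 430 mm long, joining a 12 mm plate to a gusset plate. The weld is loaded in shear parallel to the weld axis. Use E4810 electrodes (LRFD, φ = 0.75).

E48XX → F_EXX = 480 MPa.
Effective throat (given) t_e = 6 mm.
A_we = 6 × 430 = 2580 mm².
F_nw = 0.6 F_EXX = 288 MPa.
φR_n = 0.75 × 288 × 2580 × 10⁻³ = 557.3 kN.

φR_n ≈ 557 kN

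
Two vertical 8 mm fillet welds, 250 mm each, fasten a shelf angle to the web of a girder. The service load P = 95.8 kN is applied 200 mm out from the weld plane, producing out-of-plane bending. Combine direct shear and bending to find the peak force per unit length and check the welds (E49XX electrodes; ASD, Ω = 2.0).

E49XX → F_EXX = 490 MPa.
L_w = 2 × 250 = 500 mm; section modulus (unit throat) S = 2 × L²/6 = 20830 mm².
Direct shear f_v = P/L_w = 95.8×10³/500 = 191.6 N/mm.
Moment M = P × e = 95.8×10³ × 200 = 19160000 N·mm; bending f_b = M/S = 919.7 N/mm.
f_max = √(f_v² + f_b²) = √(191.6² + 919.7²) = 939.4 N/mm.
r_n/Ω = (1/2.0) × 0.6 × 490 × (0.707 × 8) = 831.4 N/mm → NOT adequate.

f_max ≈ 939 N/mm; NOT adequate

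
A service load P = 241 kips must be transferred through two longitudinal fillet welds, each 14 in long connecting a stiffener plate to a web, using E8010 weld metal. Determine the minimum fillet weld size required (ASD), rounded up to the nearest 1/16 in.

w = 9/16 in

E80XX → F_EXX = 80 ksi.
Total weld length L = 28 in.
Required throat t_e = P × Ω / (0.6 F_EXX × L) = 241 × 2.0 / (0.6 × 80 × 28) = 0.3586 in.
Required leg w = t_e / 0.707 = 0.5073 in → use 9/16 in.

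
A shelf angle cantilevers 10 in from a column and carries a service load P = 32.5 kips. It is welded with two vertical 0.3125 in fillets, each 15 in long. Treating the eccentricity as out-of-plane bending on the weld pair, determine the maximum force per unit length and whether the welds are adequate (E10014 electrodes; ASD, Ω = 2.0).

f_max ≈ 4.47 kip/in; adequate

E100XX → F_EXX = 100 ksi.
L_w = 2 × 15 = 30 in; section modulus (unit throat) S = 2 × L²/6 = 75 in².
Direct shear f_v = P/L_w = 32.5/30 = 1.083 kip/in.
Moment M = P × e = 32.5 × 10 = 325 kip·in; bending f_b = M/S = 4.333 kip/in.
f_max = √(f_v² + f_b²) = √(1.083² + 4.333²) = 4.467 kip/in.
r_n/Ω = (1/2.0) × 0.6 × 100 × (0.707 × 0.3125) = 6.628 kip/in → adequate.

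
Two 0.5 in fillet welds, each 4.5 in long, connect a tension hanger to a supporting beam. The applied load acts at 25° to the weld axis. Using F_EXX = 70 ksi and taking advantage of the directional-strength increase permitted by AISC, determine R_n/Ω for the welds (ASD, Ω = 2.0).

R_n/Ω ≈ 76 kip

t_e = 0.707 × 0.5 = 0.3535 in; A_we = 0.3535 × 9 = 3.181 in².
Directional factor: 1.0 + 0.5 sin^1.5(25°) = 1.137.
F_nw = 0.6 × 70 × 1.137 = 47.77 ksi.
R_n/Ω = (47.77 × 3.181) / 2.0 = 75.99 kip.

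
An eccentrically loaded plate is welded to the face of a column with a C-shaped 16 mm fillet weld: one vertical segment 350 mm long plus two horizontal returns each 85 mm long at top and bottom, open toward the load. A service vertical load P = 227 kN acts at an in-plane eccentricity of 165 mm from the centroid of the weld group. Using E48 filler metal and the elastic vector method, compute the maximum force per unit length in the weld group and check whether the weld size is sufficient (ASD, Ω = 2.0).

E48XX → F_EXX = 480 MPa.
Total weld length L_w = 520 mm. Treat welds as unit-width lines.
Centroid: x̄ = 2×85×42.5 / 520 = 13.89 mm from the vertical weld.
Polar moment about centroid: J = I_x + I_y = [350³/12 + 2×85×175²] + [350×13.89² + 2(85³/12 + 85×28.61²)] = 9088000 mm³.
Direct shear f_v = P/L_w = 227×10³ / 520 = 436.5 N/mm (vertical).
Torsion M = P·e = 227×10³ × 165 = 37455000 N·mm.
Critical point at (x, y) = (71.11, 175) from centroid. f_tx = M·y/J = 721.2 N/mm; f_ty = M·x/J = 293 N/mm.
Resultant f_max = √[f_tx² + (f_v + f_ty)²] = √[721.2² + (436.5 + 293)²] = 1026 N/mm.
Capacity per unit length: r_n/Ω = (1/2.0) × 0.6 × 480 × (0.707 × 16) = 1629 N/mm.
1026 ≤ 1629 → adequate.

f_max ≈ 1030 N/mm; adequate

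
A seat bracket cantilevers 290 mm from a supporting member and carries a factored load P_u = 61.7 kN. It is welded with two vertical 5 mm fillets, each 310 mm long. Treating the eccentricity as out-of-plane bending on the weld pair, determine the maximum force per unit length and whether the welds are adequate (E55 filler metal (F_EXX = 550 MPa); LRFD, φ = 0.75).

f_max ≈ 567 N/mm; adequate

L_w = 2 × 310 = 620 mm; section modulus (unit throat) S = 2 × L²/6 = 32030 mm².
Direct shear f_v = P/L_w = 61.7×10³/620 = 99.52 N/mm.
Moment M = P × e = 61.7×10³ × 290 = 17893000 N·mm; bending f_b = M/S = 558.6 N/mm.
f_max = √(f_v² + f_b²) = √(99.52² + 558.6²) = 567.4 N/mm.
φr_n = 0.75 × 0.6 × 550 × (0.707 × 5) = 874.9 N/mm → adequate.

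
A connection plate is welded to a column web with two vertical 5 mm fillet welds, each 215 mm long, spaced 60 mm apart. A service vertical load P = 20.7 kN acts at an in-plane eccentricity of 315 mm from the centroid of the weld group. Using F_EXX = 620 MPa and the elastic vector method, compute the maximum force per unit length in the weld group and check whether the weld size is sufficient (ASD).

Total weld length L_w = 430 mm. Treat welds as unit-width lines.
Polar moment about centroid: J = 2[d³/12 + d(b/2)²] = 2[215³/12 + 215×30²] = 2043000 mm³.
Direct shear f_v = P/L_w = 20.7×10³ / 430 = 48.14 N/mm (vertical).
Torsion M = P·e = 20.7×10³ × 315 = 6520500 N·mm.
Critical point at (x, y) = (30, 107.5) from centroid. f_tx = M·y/J = 343 N/mm; f_ty = M·x/J = 95.73 N/mm.
Resultant f_max = √[f_tx² + (f_v + f_ty)²] = √[343² + (48.14 + 95.73)²] = 372 N/mm.
Capacity per unit length: r_n/Ω = (1/2.0) × 0.6 × 620 × (0.707 × 5) = 657.5 N/mm.
372 ≤ 657.5 → adequate.

f_max ≈ 372 N/mm; adequate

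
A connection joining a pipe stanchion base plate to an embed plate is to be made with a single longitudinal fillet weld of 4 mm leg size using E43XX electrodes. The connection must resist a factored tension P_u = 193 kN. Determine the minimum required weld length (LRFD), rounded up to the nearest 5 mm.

E43XX → F_EXX = 430 MPa.
Throat t_e = 0.707 × 4 = 2.828 mm.
φr_n = 0.75 × 0.6 × 430 × 2.828 × 10⁻³ = 0.5472 kN/mm.
L_req = P_u / φr_n = 193 / 0.5472 = 352.7 mm total.
Round up → use L = 355 mm.

L = 355 mm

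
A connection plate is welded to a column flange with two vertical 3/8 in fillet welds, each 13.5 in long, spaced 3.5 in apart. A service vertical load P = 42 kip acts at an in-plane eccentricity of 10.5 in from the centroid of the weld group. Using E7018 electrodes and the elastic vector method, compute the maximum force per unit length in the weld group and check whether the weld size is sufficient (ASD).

E70XX → F_EXX = 70 ksi.
Total weld length L_w = 27 in. Treat welds as unit-width lines.
Polar moment about centroid: J = 2[d³/12 + d(b/2)²] = 2[13.5³/12 + 13.5×1.75²] = 492.8 in³.
Direct shear f_v = P/L_w = 42 / 27 = 1.556 kip/in (vertical).
Torsion M = P·e = 42 × 10.5 = 441 kip·in.
Critical point at (x, y) = (1.75, 6.75) from centroid. f_tx = M·y/J = 6.041 kip/in; f_ty = M·x/J = 1.566 kip/in.
Resultant f_max = √[f_tx² + (f_v + f_ty)²] = √[6.041² + (1.556 + 1.566)²] = 6.8 kip/in.
Capacity per unit length: r_n/Ω = (1/2.0) × 0.6 × 70 × (0.707 × 0.375) = 5.568 kip/in.
6.8 > 5.568 → NOT adequate.

f_max ≈ 6.8 kip/in; NOT adequate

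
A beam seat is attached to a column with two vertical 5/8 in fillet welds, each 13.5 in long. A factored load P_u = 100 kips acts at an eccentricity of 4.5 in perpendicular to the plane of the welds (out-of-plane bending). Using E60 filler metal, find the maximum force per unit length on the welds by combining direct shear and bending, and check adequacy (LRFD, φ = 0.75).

f_max ≈ 8.28 kip/in; adequate

E60XX → F_EXX = 60 ksi.
L_w = 2 × 13.5 = 27 in; section modulus (unit throat) S = 2 × L²/6 = 60.75 in².
Direct shear f_v = P/L_w = 100/27 = 3.704 kip/in.
Moment M = P × e = 100 × 4.5 = 450 kip·in; bending f_b = M/S = 7.407 kip/in.
f_max = √(f_v² + f_b²) = √(3.704² + 7.407²) = 8.282 kip/in.
φr_n = 0.75 × 0.6 × 60 × (0.707 × 0.625) = 11.93 kip/in → adequate.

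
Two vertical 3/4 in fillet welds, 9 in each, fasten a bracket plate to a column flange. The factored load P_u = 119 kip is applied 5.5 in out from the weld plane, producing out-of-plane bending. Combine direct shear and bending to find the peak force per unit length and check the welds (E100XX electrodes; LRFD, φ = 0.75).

f_max ≈ 25.1 kip/in; NOT adequate

E100XX → F_EXX = 100 ksi.
L_w = 2 × 9 = 18 in; section modulus (unit throat) S = 2 × L²/6 = 27 in².
Direct shear f_v = P/L_w = 119/18 = 6.611 kip/in.
Moment M = P × e = 119 × 5.5 = 654.5 kip·in; bending f_b = M/S = 24.24 kip/in.
f_max = √(f_v² + f_b²) = √(6.611² + 24.24²) = 25.13 kip/in.
φr_n = 0.75 × 0.6 × 100 × (0.707 × 0.75) = 23.86 kip/in → NOT adequate.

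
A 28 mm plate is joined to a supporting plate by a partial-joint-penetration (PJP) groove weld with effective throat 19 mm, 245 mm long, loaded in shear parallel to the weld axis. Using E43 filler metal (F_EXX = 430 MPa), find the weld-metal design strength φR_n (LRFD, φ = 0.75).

Effective throat (given) t_e = 19 mm.
A_we = 19 × 245 = 4655 mm².
F_nw = 0.6 F_EXX = 258 MPa.
φR_n = 0.75 × 258 × 4655 × 10⁻³ = 900.7 kN.

φR_n ≈ 901 kN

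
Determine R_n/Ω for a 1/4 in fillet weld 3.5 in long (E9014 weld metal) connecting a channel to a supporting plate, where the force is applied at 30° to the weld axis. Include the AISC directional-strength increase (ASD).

E90XX → F_EXX = 90 ksi.
t_e = 0.707 × 0.25 = 0.1767 in; A_we = 0.1767 × 3.5 = 0.6186 in².
Directional factor: 1.0 + 0.5 sin^1.5(30°) = 1.177.
F_nw = 0.6 × 90 × 1.177 = 63.55 ksi.
R_n/Ω = (63.55 × 0.6186) / 2.0 = 19.66 kip.

R_n/Ω ≈ 19.7 kip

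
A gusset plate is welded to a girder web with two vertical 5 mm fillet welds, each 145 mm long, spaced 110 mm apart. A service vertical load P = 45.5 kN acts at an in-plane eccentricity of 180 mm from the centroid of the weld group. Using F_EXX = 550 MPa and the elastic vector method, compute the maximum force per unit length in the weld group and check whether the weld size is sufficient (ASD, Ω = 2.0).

Total weld length L_w = 290 mm. Treat welds as unit-width lines.
Polar moment about centroid: J = 2[d³/12 + d(b/2)²] = 2[145³/12 + 145×55²] = 1385000 mm³.
Direct shear f_v = P/L_w = 45.5×10³ / 290 = 156.9 N/mm (vertical).
Torsion M = P·e = 45.5×10³ × 180 = 8190000 N·mm.
Critical point at (x, y) = (55, 72.5) from centroid. f_tx = M·y/J = 428.6 N/mm; f_ty = M·x/J = 325.2 N/mm.
Resultant f_max = √[f_tx² + (f_v + f_ty)²] = √[428.6² + (156.9 + 325.2)²] = 645 N/mm.
Capacity per unit length: r_n/Ω = (1/2.0) × 0.6 × 550 × (0.707 × 5) = 583.3 N/mm.
645 > 583.3 → NOT adequate.

f_max ≈ 645 N/mm; NOT adequate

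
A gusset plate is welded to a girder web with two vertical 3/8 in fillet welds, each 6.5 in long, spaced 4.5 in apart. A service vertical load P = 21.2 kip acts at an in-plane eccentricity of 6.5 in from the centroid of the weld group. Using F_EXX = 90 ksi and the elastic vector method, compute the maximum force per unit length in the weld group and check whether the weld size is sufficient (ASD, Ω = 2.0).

Total weld length L_w = 13 in. Treat welds as unit-width lines.
Polar moment about centroid: J = 2[d³/12 + d(b/2)²] = 2[6.5³/12 + 6.5×2.25²] = 111.6 in³.
Direct shear f_v = P/L_w = 21.2 / 13 = 1.631 kip/in (vertical).
Torsion M = P·e = 21.2 × 6.5 = 137.8 kip·in.
Critical point at (x, y) = (2.25, 3.25) from centroid. f_tx = M·y/J = 4.014 kip/in; f_ty = M·x/J = 2.779 kip/in.
Resultant f_max = √[f_tx² + (f_v + f_ty)²] = √[4.014² + (1.631 + 2.779)²] = 5.963 kip/in.
Capacity per unit length: r_n/Ω = (1/2.0) × 0.6 × 90 × (0.707 × 0.375) = 7.158 kip/in.
5.963 ≤ 7.158 → adequate.

f_max ≈ 5.96 kip/in; adequate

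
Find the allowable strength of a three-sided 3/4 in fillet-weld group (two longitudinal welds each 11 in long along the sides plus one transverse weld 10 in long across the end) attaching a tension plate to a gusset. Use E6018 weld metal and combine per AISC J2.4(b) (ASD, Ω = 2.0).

R_n/Ω ≈ 322 kips

E60XX → F_EXX = 60 ksi.
t_e = 0.707 × 0.75 = 0.5302 in.
R_nwl = 0.6 × 60 × 0.5302 × 22 = 420 kips (longitudinal, 2 welds).
R_nwt = 0.6 × 60 × 0.5302 × 10 = 190.9 kips (transverse, base value).
(i) R_nwl + R_nwt = 610.8 kips; (ii) 0.85 R_nwl + 1.5 R_nwt = 643.3 kips.
R_n = max = 643.3 kips [governs: (ii)]; R_n/Ω = 321.6 kips.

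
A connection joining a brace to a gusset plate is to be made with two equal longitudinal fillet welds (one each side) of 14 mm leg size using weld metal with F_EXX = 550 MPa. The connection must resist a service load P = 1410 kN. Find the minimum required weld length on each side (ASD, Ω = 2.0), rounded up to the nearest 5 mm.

Throat t_e = 0.707 × 14 = 9.898 mm.
r_n/Ω = (0.6 × 550 × 9.898) / 2.0 = 1633 N/mm = 1.633 kN/mm.
L_req = P / (r_n/Ω) = 1410 / 1.633 = 863.4 mm total.
Per side: 863.4 / 2 = 431.7 mm.
Round up → use L = 435 mm on each side.

L = 435 mm on each side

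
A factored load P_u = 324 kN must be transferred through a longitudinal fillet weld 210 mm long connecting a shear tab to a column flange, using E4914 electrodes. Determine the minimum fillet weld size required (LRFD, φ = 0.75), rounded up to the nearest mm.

w = 10 mm

E49XX → F_EXX = 490 MPa.
Total weld length L = 210 mm.
Required throat t_e = P_u / (φ × 0.6 F_EXX × L) = 324 / (0.75 × 0.6 × 490 × 210 × 10⁻³) = 6.997 mm.
Required leg w = t_e / 0.707 = 9.897 mm → use 10 mm.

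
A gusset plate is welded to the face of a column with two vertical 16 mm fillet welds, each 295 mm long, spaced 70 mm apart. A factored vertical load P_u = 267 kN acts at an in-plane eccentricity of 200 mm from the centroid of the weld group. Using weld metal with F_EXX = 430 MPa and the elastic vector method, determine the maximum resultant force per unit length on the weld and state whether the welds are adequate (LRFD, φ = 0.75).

Total weld length L_w = 590 mm. Treat welds as unit-width lines.
Polar moment about centroid: J = 2[d³/12 + d(b/2)²] = 2[295³/12 + 295×35²] = 5001000 mm³.
Direct shear f_v = P/L_w = 267×10³ / 590 = 452.5 N/mm (vertical).
Torsion M = P·e = 267×10³ × 200 = 53400000 N·mm.
Critical point at (x, y) = (35, 147.5) from centroid. f_tx = M·y/J = 1575 N/mm; f_ty = M·x/J = 373.7 N/mm.
Resultant f_max = √[f_tx² + (f_v + f_ty)²] = √[1575² + (452.5 + 373.7)²] = 1778 N/mm.
Capacity per unit length: φr_n = 0.75 × 0.6 × 430 × (0.707 × 16) = 2189 N/mm.
1778 ≤ 2189 → adequate.

f_max ≈ 1780 N/mm; adequate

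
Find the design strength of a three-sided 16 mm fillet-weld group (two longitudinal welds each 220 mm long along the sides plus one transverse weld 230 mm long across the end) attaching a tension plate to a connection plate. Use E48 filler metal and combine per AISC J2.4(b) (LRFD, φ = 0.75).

E48XX → F_EXX = 480 MPa.
t_e = 0.707 × 16 = 11.31 mm.
R_nwl = 0.6 × 480 × 11.31 × 440 × 10⁻³ = 1433 kN (longitudinal, 2 welds).
R_nwt = 0.6 × 480 × 11.31 × 230 × 10⁻³ = 749.3 kN (transverse, base value).
(i) R_nwl + R_nwt = 2183 kN; (ii) 0.85 R_nwl + 1.5 R_nwt = 2342 kN.
R_n = max = 2342 kN [governs: (ii)]; φR_n = 1757 kN.

φR_n ≈ 1760 kN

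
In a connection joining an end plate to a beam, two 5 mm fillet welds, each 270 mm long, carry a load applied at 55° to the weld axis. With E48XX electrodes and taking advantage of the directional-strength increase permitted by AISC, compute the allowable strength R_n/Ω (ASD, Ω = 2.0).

E48XX → F_EXX = 480 MPa.
t_e = 0.707 × 5 = 3.535 mm; A_we = 3.535 × 540 = 1909 mm².
Directional factor: 1.0 + 0.5 sin^1.5(55°) = 1.371.
F_nw = 0.6 × 480 × 1.371 = 394.8 MPa.
R_n/Ω = (394.8 × 1909) / 2.0 × 10⁻³ = 376.8 kN.

R_n/Ω ≈ 377 kN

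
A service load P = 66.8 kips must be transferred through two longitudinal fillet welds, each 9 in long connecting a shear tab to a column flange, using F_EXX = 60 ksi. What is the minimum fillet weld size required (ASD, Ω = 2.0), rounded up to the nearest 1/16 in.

Total weld length L = 18 in.
Required throat t_e = P × Ω / (0.6 F_EXX × L) = 66.8 × 2.0 / (0.6 × 60 × 18) = 0.2062 in.
Required leg w = t_e / 0.707 = 0.2916 in → use 5/16 in.

w = 5/16 in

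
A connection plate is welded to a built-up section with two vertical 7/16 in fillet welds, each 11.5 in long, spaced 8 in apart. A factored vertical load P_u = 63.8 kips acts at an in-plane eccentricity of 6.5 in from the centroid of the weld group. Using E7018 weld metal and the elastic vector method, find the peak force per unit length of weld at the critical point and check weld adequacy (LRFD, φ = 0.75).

f_max ≈ 6.66 kip/in; adequate

E70XX → F_EXX = 70 ksi.
Total weld length L_w = 23 in. Treat welds as unit-width lines.
Polar moment about centroid: J = 2[d³/12 + d(b/2)²] = 2[11.5³/12 + 11.5×4²] = 621.5 in³.
Direct shear f_v = P/L_w = 63.8 / 23 = 2.774 kip/in (vertical).
Torsion M = P·e = 63.8 × 6.5 = 414.7 kip·in.
Critical point at (x, y) = (4, 5.75) from centroid. f_tx = M·y/J = 3.837 kip/in; f_ty = M·x/J = 2.669 kip/in.
Resultant f_max = √[f_tx² + (f_v + f_ty)²] = √[3.837² + (2.774 + 2.669)²] = 6.659 kip/in.
Capacity per unit length: φr_n = 0.75 × 0.6 × 70 × (0.707 × 0.4375) = 9.743 kip/in.
6.659 ≤ 9.743 → adequate.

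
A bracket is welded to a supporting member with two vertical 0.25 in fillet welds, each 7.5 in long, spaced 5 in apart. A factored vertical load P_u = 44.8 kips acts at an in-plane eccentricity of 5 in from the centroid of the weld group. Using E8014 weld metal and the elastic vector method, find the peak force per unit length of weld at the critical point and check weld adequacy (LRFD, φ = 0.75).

E80XX → F_EXX = 80 ksi.
Total weld length L_w = 15 in. Treat welds as unit-width lines.
Polar moment about centroid: J = 2[d³/12 + d(b/2)²] = 2[7.5³/12 + 7.5×2.5²] = 164.1 in³.
Direct shear f_v = P/L_w = 44.8 / 15 = 2.987 kip/in (vertical).
Torsion M = P·e = 44.8 × 5 = 224 kip·in.
Critical point at (x, y) = (2.5, 3.75) from centroid. f_tx = M·y/J = 5.12 kip/in; f_ty = M·x/J = 3.413 kip/in.
Resultant f_max = √[f_tx² + (f_v + f_ty)²] = √[5.12² + (2.987 + 3.413)²] = 8.196 kip/in.
Capacity per unit length: φr_n = 0.75 × 0.6 × 80 × (0.707 × 0.25) = 6.363 kip/in.
8.196 > 6.363 → NOT adequate.

f_max ≈ 8.2 kip/in; NOT adequate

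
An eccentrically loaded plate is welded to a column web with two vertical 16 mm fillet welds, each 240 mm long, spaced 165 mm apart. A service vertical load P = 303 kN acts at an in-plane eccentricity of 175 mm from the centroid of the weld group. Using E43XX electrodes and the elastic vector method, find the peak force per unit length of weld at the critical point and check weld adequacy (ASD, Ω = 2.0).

E43XX → F_EXX = 430 MPa.
Total weld length L_w = 480 mm. Treat welds as unit-width lines.
Polar moment about centroid: J = 2[d³/12 + d(b/2)²] = 2[240³/12 + 240×82.5²] = 5571000 mm³.
Direct shear f_v = P/L_w = 303×10³ / 480 = 631.2 N/mm (vertical).
Torsion M = P·e = 303×10³ × 175 = 53025000 N·mm.
Critical point at (x, y) = (82.5, 120) from centroid. f_tx = M·y/J = 1142 N/mm; f_ty = M·x/J = 785.2 N/mm.
Resultant f_max = √[f_tx² + (f_v + f_ty)²] = √[1142² + (631.2 + 785.2)²] = 1820 N/mm.
Capacity per unit length: r_n/Ω = (1/2.0) × 0.6 × 430 × (0.707 × 16) = 1459 N/mm.
1820 > 1459 → NOT adequate.

f_max ≈ 1820 N/mm; NOT adequate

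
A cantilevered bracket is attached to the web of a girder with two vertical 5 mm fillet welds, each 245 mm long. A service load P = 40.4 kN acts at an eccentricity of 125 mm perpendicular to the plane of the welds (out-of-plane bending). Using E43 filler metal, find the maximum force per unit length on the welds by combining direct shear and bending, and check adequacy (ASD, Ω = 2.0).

f_max ≈ 266 N/mm; adequate

E43XX → F_EXX = 430 MPa.
L_w = 2 × 245 = 490 mm; section modulus (unit throat) S = 2 × L²/6 = 20010 mm².
Direct shear f_v = P/L_w = 40.4×10³/490 = 82.45 N/mm.
Moment M = P × e = 40.4×10³ × 125 = 5050000 N·mm; bending f_b = M/S = 252.4 N/mm.
f_max = √(f_v² + f_b²) = √(82.45² + 252.4²) = 265.5 N/mm.
r_n/Ω = (1/2.0) × 0.6 × 430 × (0.707 × 5) = 456 N/mm → adequate.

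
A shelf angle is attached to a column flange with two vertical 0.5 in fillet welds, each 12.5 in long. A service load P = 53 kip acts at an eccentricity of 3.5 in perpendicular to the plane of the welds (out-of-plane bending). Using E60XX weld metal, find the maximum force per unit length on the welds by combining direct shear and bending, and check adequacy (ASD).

f_max ≈ 4.14 kip/in; adequate

E60XX → F_EXX = 60 ksi.
L_w = 2 × 12.5 = 25 in; section modulus (unit throat) S = 2 × L²/6 = 52.08 in².
Direct shear f_v = P/L_w = 53/25 = 2.12 kip/in.
Moment M = P × e = 53 × 3.5 = 185.5 kip·in; bending f_b = M/S = 3.562 kip/in.
f_max = √(f_v² + f_b²) = √(2.12² + 3.562²) = 4.145 kip/in.
r_n/Ω = (1/2.0) × 0.6 × 60 × (0.707 × 0.5) = 6.363 kip/in → adequate.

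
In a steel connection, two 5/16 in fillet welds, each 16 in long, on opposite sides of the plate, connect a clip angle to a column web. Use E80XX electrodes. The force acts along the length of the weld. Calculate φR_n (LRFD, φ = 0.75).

φR_n ≈ 255 kip

E80XX → F_EXX = 80 ksi.
Effective throat t_e = 0.707 × 0.3125 = 0.2209 in.
Total length L = 32 in; A_we = 0.2209 × 32 = 7.07 in².
F_nw = 0.6 F_EXX = 0.6 × 80 = 48 ksi.
φR_n = 0.75 × 48 × 7.07 = 254.5 kip.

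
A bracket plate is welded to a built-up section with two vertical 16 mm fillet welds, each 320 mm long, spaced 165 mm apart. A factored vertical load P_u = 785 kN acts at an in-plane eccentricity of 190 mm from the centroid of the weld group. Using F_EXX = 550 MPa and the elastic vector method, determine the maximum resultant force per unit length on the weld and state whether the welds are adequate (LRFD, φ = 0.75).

f_max ≈ 3470 N/mm; NOT adequate

Total weld length L_w = 640 mm. Treat welds as unit-width lines.
Polar moment about centroid: J = 2[d³/12 + d(b/2)²] = 2[320³/12 + 320×82.5²] = 9817000 mm³.
Direct shear f_v = P/L_w = 785×10³ / 640 = 1227 N/mm (vertical).
Torsion M = P·e = 785×10³ × 190 = 149150000 N·mm.
Critical point at (x, y) = (82.5, 160) from centroid. f_tx = M·y/J = 2431 N/mm; f_ty = M·x/J = 1253 N/mm.
Resultant f_max = √[f_tx² + (f_v + f_ty)²] = √[2431² + (1227 + 1253)²] = 3473 N/mm.
Capacity per unit length: φr_n = 0.75 × 0.6 × 550 × (0.707 × 16) = 2800 N/mm.
3473 > 2800 → NOT adequate.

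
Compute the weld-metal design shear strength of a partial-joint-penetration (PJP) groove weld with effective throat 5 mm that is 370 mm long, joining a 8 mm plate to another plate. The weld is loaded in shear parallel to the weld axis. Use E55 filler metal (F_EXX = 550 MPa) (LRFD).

φR_n ≈ 458 kN

Effective throat (given) t_e = 5 mm.
A_we = 5 × 370 = 1850 mm².
F_nw = 0.6 F_EXX = 330 MPa.
φR_n = 0.75 × 330 × 1850 × 10⁻³ = 457.9 kN.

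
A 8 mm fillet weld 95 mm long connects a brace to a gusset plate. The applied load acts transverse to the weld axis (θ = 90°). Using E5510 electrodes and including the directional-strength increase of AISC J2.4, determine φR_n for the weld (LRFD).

φR_n ≈ 199 kN

E55XX → F_EXX = 550 MPa.
t_e = 0.707 × 8 = 5.656 mm; A_we = 5.656 × 95 = 537.3 mm².
Directional factor: 1.0 + 0.5 sin^1.5(90°) = 1.5.
F_nw = 0.6 × 550 × 1.5 = 495 MPa.
φR_n = 0.75 × 495 × 537.3 × 10⁻³ = 199.5 kN.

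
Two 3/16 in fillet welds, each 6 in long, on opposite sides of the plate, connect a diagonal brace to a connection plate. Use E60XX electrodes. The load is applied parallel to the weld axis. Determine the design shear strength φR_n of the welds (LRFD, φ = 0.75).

E60XX → F_EXX = 60 ksi.
Effective throat t_e = 0.707 × 0.1875 = 0.1326 in.
Total length L = 12 in; A_we = 0.1326 × 12 = 1.591 in².
F_nw = 0.6 F_EXX = 0.6 × 60 = 36 ksi.
φR_n = 0.75 × 36 × 1.591 = 42.95 kip.

φR_n ≈ 43 kip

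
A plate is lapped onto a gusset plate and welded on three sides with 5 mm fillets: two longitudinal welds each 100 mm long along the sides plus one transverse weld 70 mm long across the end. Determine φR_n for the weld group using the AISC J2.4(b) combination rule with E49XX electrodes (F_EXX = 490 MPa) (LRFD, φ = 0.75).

φR_n ≈ 214 kN

t_e = 0.707 × 5 = 3.535 mm.
R_nwl = 0.6 × 490 × 3.535 × 200 × 10⁻³ = 207.9 kN (longitudinal, 2 welds).
R_nwt = 0.6 × 490 × 3.535 × 70 × 10⁻³ = 72.75 kN (transverse, base value).
(i) R_nwl + R_nwt = 280.6 kN; (ii) 0.85 R_nwl + 1.5 R_nwt = 285.8 kN.
R_n = max = 285.8 kN [governs: (ii)]; φR_n = 214.4 kN.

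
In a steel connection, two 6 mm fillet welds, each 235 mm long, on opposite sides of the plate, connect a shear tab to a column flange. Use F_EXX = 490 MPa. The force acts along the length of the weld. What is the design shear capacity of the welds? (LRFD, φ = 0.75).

Effective throat t_e = 0.707 × 6 = 4.242 mm.
Total length L = 470 mm; A_we = 4.242 × 470 = 1994 mm².
F_nw = 0.6 F_EXX = 0.6 × 490 = 294 MPa.
φR_n = 0.75 × 294 × 1994 × 10⁻³ = 439.6 kN.

φR_n ≈ 440 kN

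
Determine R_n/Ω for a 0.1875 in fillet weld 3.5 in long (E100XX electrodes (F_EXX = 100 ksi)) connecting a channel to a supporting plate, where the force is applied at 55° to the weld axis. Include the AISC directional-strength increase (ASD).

t_e = 0.707 × 0.1875 = 0.1326 in; A_we = 0.1326 × 3.5 = 0.464 in².
Directional factor: 1.0 + 0.5 sin^1.5(55°) = 1.371.
F_nw = 0.6 × 100 × 1.371 = 82.24 ksi.
R_n/Ω = (82.24 × 0.464) / 2.0 = 19.08 kips.

R_n/Ω ≈ 19.1 kips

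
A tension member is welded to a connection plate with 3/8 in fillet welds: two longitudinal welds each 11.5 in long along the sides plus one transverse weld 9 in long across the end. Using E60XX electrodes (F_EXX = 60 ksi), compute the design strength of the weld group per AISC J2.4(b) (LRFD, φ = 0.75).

φR_n ≈ 237 kip

t_e = 0.707 × 0.375 = 0.2651 in.
R_nwl = 0.6 × 60 × 0.2651 × 23 = 219.5 kip (longitudinal, 2 welds).
R_nwt = 0.6 × 60 × 0.2651 × 9 = 85.9 kip (transverse, base value).
(i) R_nwl + R_nwt = 305.4 kip; (ii) 0.85 R_nwl + 1.5 R_nwt = 315.4 kip.
R_n = max = 315.4 kip [governs: (ii)]; φR_n = 236.6 kip.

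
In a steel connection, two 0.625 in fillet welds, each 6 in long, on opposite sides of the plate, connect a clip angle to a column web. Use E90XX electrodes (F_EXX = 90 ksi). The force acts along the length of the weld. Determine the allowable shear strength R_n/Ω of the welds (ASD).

R_n/Ω ≈ 143 kip

Effective throat t_e = 0.707 × 0.625 = 0.4419 in.
Total length L = 12 in; A_we = 0.4419 × 12 = 5.302 in².
F_nw = 0.6 F_EXX = 0.6 × 90 = 54 ksi.
R_n = 54 × 5.302 = 286.3 kip; R_n/Ω = 286.3/2.0 = 143.2 kip.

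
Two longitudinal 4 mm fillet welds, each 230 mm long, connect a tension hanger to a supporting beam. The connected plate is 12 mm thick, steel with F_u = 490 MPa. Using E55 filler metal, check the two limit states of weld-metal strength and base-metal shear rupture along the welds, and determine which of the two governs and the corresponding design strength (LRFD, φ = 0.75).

φR_n ≈ 322 kN (weld metal governs)

E55XX → F_EXX = 550 MPa.
t_e = 0.707 × 4 = 2.828 mm; L = 460 mm.
Weld metal: φR_n = 0.75 × 0.6 × 550 × 2.828 × 460 × 10⁻³ = 322 kN.
Base metal (shear rupture): φR_n = 0.75 × 0.6 × 490 × 12 × 460 × 10⁻³ = 1217 kN.
Governing: weld metal.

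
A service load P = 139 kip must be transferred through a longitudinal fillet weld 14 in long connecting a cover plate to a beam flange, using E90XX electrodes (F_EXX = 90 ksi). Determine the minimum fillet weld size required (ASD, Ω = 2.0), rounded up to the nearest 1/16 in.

Total weld length L = 14 in.
Required throat t_e = P × Ω / (0.6 F_EXX × L) = 139 × 2.0 / (0.6 × 90 × 14) = 0.3677 in.
Required leg w = t_e / 0.707 = 0.5201 in → use 9/16 in.

w = 9/16 in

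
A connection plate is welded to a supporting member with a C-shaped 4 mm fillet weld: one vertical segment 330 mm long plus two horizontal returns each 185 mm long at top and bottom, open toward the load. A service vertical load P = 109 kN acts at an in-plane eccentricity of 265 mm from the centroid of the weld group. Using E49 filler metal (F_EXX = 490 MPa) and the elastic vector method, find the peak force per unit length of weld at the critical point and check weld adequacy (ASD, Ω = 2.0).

Total weld length L_w = 700 mm. Treat welds as unit-width lines.
Centroid: x̄ = 2×185×92.5 / 700 = 48.89 mm from the vertical weld.
Polar moment about centroid: J = I_x + I_y = [330³/12 + 2×185×165²] + [330×48.89² + 2(185³/12 + 185×43.61²)] = 15620000 mm³.
Direct shear f_v = P/L_w = 109×10³ / 700 = 155.7 N/mm (vertical).
Torsion M = P·e = 109×10³ × 265 = 28885000 N·mm.
Critical point at (x, y) = (136.1, 165) from centroid. f_tx = M·y/J = 305.2 N/mm; f_ty = M·x/J = 251.8 N/mm.
Resultant f_max = √[f_tx² + (f_v + f_ty)²] = √[305.2² + (155.7 + 251.8)²] = 509.1 N/mm.
Capacity per unit length: r_n/Ω = (1/2.0) × 0.6 × 490 × (0.707 × 4) = 415.7 N/mm.
509.1 > 415.7 → NOT adequate.

f_max ≈ 509 N/mm; NOT adequate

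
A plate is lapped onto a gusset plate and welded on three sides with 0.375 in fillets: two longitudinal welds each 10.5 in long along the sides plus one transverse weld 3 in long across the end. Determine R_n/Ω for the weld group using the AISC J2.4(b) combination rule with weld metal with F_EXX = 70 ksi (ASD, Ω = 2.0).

R_n/Ω ≈ 134 kips

t_e = 0.707 × 0.375 = 0.2651 in.
R_nwl = 0.6 × 70 × 0.2651 × 21 = 233.8 kips (longitudinal, 2 welds).
R_nwt = 0.6 × 70 × 0.2651 × 3 = 33.41 kips (transverse, base value).
(i) R_nwl + R_nwt = 267.2 kips; (ii) 0.85 R_nwl + 1.5 R_nwt = 248.9 kips.
R_n = max = 267.2 kips [governs: (i)]; R_n/Ω = 133.6 kips.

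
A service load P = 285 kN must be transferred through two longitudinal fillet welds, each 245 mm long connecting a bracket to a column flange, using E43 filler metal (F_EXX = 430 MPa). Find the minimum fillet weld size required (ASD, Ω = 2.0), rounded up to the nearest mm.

w = 7 mm

Total weld length L = 490 mm.
Required throat t_e = P × Ω / (0.6 F_EXX × L) = 285 × 2.0 / (0.6 × 430 × 490 × 10⁻³) = 4.509 mm.
Required leg w = t_e / 0.707 = 6.377 mm → use 7 mm.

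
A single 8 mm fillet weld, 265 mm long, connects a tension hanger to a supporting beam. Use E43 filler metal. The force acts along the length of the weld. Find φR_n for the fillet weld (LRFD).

φR_n ≈ 290 kN

E43XX → F_EXX = 430 MPa.
Effective throat t_e = 0.707 × 8 = 5.656 mm.
Total length L = 265 mm; A_we = 5.656 × 265 = 1499 mm².
F_nw = 0.6 F_EXX = 0.6 × 430 = 258 MPa.
φR_n = 0.75 × 258 × 1499 × 10⁻³ = 290 kN.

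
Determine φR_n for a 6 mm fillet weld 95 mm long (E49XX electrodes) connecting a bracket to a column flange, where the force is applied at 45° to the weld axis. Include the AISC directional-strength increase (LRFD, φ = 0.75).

φR_n ≈ 115 kN

E49XX → F_EXX = 490 MPa.
t_e = 0.707 × 6 = 4.242 mm; A_we = 4.242 × 95 = 403 mm².
Directional factor: 1.0 + 0.5 sin^1.5(45°) = 1.297.
F_nw = 0.6 × 490 × 1.297 = 381.4 MPa.
φR_n = 0.75 × 381.4 × 403 × 10⁻³ = 115.3 kN.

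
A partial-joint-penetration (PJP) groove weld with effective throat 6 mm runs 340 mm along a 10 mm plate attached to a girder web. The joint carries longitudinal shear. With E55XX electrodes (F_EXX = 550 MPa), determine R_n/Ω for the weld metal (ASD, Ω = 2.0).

R_n/Ω ≈ 337 kN

Effective throat (given) t_e = 6 mm.
A_we = 6 × 340 = 2040 mm².
F_nw = 0.6 F_EXX = 330 MPa.
R_n/Ω = (330 × 2040) / 2.0 × 10⁻³ = 336.6 kN.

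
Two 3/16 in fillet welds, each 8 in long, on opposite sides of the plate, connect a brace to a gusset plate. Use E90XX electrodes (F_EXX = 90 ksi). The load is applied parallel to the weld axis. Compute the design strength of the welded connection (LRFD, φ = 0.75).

φR_n ≈ 85.9 kip

Effective throat t_e = 0.707 × 0.1875 = 0.1326 in.
Total length L = 16 in; A_we = 0.1326 × 16 = 2.121 in².
F_nw = 0.6 F_EXX = 0.6 × 90 = 54 ksi.
φR_n = 0.75 × 54 × 2.121 = 85.9 kip.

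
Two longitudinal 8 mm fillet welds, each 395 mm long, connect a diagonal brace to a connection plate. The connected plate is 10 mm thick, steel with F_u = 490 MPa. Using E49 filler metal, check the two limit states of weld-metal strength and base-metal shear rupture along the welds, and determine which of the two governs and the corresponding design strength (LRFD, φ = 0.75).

E49XX → F_EXX = 490 MPa.
t_e = 0.707 × 8 = 5.656 mm; L = 790 mm.
Weld metal: φR_n = 0.75 × 0.6 × 490 × 5.656 × 790 × 10⁻³ = 985.2 kN.
Base metal (shear rupture): φR_n = 0.75 × 0.6 × 490 × 10 × 790 × 10⁻³ = 1742 kN.
Governing: weld metal.

φR_n ≈ 985 kN (weld metal governs)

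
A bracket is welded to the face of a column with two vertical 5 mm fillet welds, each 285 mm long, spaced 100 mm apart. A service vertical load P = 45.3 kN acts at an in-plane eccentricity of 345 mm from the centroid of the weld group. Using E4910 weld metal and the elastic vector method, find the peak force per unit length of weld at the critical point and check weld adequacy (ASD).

f_max ≈ 479 N/mm; adequate

E49XX → F_EXX = 490 MPa.
Total weld length L_w = 570 mm. Treat welds as unit-width lines.
Polar moment about centroid: J = 2[d³/12 + d(b/2)²] = 2[285³/12 + 285×50²] = 5283000 mm³.
Direct shear f_v = P/L_w = 45.3×10³ / 570 = 79.47 N/mm (vertical).
Torsion M = P·e = 45.3×10³ × 345 = 15628000 N·mm.
Critical point at (x, y) = (50, 142.5) from centroid. f_tx = M·y/J = 421.5 N/mm; f_ty = M·x/J = 147.9 N/mm.
Resultant f_max = √[f_tx² + (f_v + f_ty)²] = √[421.5² + (79.47 + 147.9)²] = 479 N/mm.
Capacity per unit length: r_n/Ω = (1/2.0) × 0.6 × 490 × (0.707 × 5) = 519.6 N/mm.
479 ≤ 519.6 → adequate.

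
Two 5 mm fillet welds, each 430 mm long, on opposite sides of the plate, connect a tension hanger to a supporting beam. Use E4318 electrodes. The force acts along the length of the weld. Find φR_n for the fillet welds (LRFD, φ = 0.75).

φR_n ≈ 588 kN

E43XX → F_EXX = 430 MPa.
Effective throat t_e = 0.707 × 5 = 3.535 mm.
Total length L = 860 mm; A_we = 3.535 × 860 = 3040 mm².
F_nw = 0.6 F_EXX = 0.6 × 430 = 258 MPa.
φR_n = 0.75 × 258 × 3040 × 10⁻³ = 588.3 kN.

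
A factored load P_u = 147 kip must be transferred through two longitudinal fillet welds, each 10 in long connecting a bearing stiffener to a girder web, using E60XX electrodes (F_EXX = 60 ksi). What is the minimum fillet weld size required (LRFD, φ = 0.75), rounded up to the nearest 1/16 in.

w = 7/16 in

Total weld length L = 20 in.
Required throat t_e = P_u / (φ × 0.6 F_EXX × L) = 147 / (0.75 × 0.6 × 60 × 20) = 0.2722 in.
Required leg w = t_e / 0.707 = 0.385 in → use 7/16 in.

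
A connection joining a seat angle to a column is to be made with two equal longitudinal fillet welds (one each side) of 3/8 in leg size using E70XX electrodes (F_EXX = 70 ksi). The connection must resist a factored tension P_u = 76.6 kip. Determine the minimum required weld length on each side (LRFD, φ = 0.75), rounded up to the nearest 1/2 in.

L = 5 in on each side

Throat t_e = 0.707 × 0.375 = 0.2651 in.
φr_n = 0.75 × 0.6 × 70 × 0.2651 = 8.351 kip/in.
L_req = P_u / φr_n = 76.6 / 8.351 = 9.172 in total.
Per side: 9.172 / 2 = 4.586 in.
Round up → use L = 5 in on each side.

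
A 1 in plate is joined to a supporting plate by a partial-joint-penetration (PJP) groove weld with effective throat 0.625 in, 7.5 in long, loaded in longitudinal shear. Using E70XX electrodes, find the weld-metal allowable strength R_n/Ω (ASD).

E70XX → F_EXX = 70 ksi.
Effective throat (given) t_e = 0.625 in.
A_we = 0.625 × 7.5 = 4.688 in².
F_nw = 0.6 F_EXX = 42 ksi.
R_n/Ω = (42 × 4.688) / 2.0 = 98.44 kip.

R_n/Ω ≈ 98.4 kip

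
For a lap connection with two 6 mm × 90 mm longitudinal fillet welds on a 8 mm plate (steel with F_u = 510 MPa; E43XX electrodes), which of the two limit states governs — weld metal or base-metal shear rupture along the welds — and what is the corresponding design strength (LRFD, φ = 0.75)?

φR_n ≈ 148 kN (weld metal governs)

E43XX → F_EXX = 430 MPa.
t_e = 0.707 × 6 = 4.242 mm; L = 180 mm.
Weld metal: φR_n = 0.75 × 0.6 × 430 × 4.242 × 180 × 10⁻³ = 147.7 kN.
Base metal (shear rupture): φR_n = 0.75 × 0.6 × 510 × 8 × 180 × 10⁻³ = 330.5 kN.
Governing: weld metal.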